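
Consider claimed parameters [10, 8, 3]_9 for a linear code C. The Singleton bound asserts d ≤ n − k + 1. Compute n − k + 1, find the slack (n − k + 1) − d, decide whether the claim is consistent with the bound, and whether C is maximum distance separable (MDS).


Singleton RHS = n − k + 1 = 3, slack = 0, bound satisfied, MDS.

Singleton bound: d ≤ n − k + 1.
Here n = 10, k = 8, so n − k + 1 = 3.
Given d = 3, check d ≤ 3: YES.
Slack = (n − k + 1) − d = 0.
The code is MDS (slack = 0).
Description: the claimed parameters are [10, 8, 3]_9; such a code would be MDS (meets Singleton bound).


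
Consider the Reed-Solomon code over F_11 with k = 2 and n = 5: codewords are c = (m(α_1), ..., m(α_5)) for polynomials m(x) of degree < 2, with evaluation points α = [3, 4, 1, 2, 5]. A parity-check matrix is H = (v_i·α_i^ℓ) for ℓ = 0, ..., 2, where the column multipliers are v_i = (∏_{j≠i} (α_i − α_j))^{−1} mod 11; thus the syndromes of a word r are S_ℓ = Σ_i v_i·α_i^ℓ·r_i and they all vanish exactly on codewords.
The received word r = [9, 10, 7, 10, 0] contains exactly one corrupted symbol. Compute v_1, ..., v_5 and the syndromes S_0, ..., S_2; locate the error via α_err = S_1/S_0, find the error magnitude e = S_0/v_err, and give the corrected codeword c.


S = (7, 3, 6), error at position 4, error magnitude e = 2, c = [9, 10, 7, 8, 0].

Step 1: column multipliers v_i = (∏_{j≠i}(α_i − α_j))^{−1} mod 11.
  i = 1 (α = 3): (3−4)(3−1)(3−2)(3−5) = (−1)·2·1·(−2) = 4 ≡ 4, so v_1 = 4^{−1} = 3 (mod 11).
  i = 2 (α = 4): (4−3)(4−1)(4−2)(4−5) = 1·3·2·(−1) = −6 ≡ 5, so v_2 = 5^{−1} = 9 (mod 11).
  i = 3 (α = 1): (1−3)(1−4)(1−2)(1−5) = (−2)·(−3)·(−1)·(−4) = 24 ≡ 2, so v_3 = 2^{−1} = 6 (mod 11).
  i = 4 (α = 2): (2−3)(2−4)(2−1)(2−5) = (−1)·(−2)·1·(−3) = −6 ≡ 5, so v_4 = 5^{−1} = 9 (mod 11).
  i = 5 (α = 5): (5−3)(5−4)(5−1)(5−2) = 2·1·4·3 = 24 ≡ 2, so v_5 = 2^{−1} = 6 (mod 11).
  v = [3, 9, 6, 9, 6].
Step 2: syndromes of r = [9, 10, 7, 10, 0] (all sums mod 11).
  S_0 = Σ v_i r_i = 3·9 + 9·10 + 6·7 + 9·10 + 6·0 = 249 ≡ 7.
  S_1 = Σ v_i α_i r_i = 3·3·9 + 9·4·10 + 6·1·7 + 9·2·10 + 6·5·0 = 663 ≡ 3.
  α_i^2 mod 11 = [9, 5, 1, 4, 3].
  S_2 = Σ v_i α_i^2 r_i = 3·9·9 + 9·5·10 + 6·1·7 + 9·4·10 + 6·3·0 = 1095 ≡ 6.
  S = (7, 3, 6) ≠ 0, so r is not a codeword (an error is present).
Step 3: locate the error. For a single error e at position i, S_ℓ = v_i·e·α_i^ℓ, so α_err = S_1/S_0.
  S_0^{−1} = 7^{−1} = 8 (mod 11), so α_err = 3·8 = 24 ≡ 2 = α_4. Error position i = 4.
  Consistency check: S_2/S_1 = 6·4 = 24 ≡ 2 = α_err ✓ (single-error assumption holds).
Step 4: error magnitude e = S_0/v_4 = S_0·∏_{j≠4}(α_4 − α_j) = 7·5 = 35 ≡ 2 (mod 11).
Step 5: correct position 4: c_4 = r_4 − e = 10 − 2 ≡ 8 (mod 11). Hence c = [9, 10, 7, 8, 0].
  Check: interpolating c through the α_i gives m(x) = 6 + 1·x (degree < 2) with m(α_i) = c_i for every i, so c is indeed a codeword.


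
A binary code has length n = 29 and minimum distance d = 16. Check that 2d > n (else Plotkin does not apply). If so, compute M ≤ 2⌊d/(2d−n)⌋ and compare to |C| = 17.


Plotkin bound M ≤ 10; given |C| = 17 > bound (violated).

Check applicability: 2d = 32, n = 29.
2d − n = 3 > 0, so Plotkin applies.
Compute d/(2d−n) = 16/3 ≈ 5.3333.
⌊d/(2d−n)⌋ = 5.
Plotkin bound: M ≤ 2·5 = 10.
Given |C| = 17, check: VIOLATED.
This |C| is above the Plotkin bound, so no binary code with n = 29, d = 16 and 17 codewords exists.


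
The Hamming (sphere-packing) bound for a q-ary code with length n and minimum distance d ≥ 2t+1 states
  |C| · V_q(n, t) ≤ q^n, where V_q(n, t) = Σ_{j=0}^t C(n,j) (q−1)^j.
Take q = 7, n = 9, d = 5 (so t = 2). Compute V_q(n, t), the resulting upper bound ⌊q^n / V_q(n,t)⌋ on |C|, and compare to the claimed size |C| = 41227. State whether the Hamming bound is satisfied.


V_q(n, t) = 1351, q^n = 40353607, Hamming bound = 29869, |C| = 41227 > bound (violated).

Step 1: Compute V_q(n, t) = Σ_{j=0}^2 C(n, j) (q−1)^j.
  j = 0: C(9,0)·(6)^0 = 1·1 = 1.
  j = 1: C(9,1)·(6)^1 = 9·6 = 54.
  j = 2: C(9,2)·(6)^2 = 36·36 = 1296.
  V_q(n, t) = 1 + 54 + 1296 = 1351.
Step 2: q^n = 7^9 = 40353607.
Step 3: Hamming bound ⌊q^n / V_q(n,t)⌋ = ⌊40353607/1351⌋ = 29869.
Step 4: Compare |C| = 41227 to 29869: violated.
The claimed |C| lies above the Hamming bound, so no 7-ary code of length 9 with d ≥ 5 can have 41227 codewords.


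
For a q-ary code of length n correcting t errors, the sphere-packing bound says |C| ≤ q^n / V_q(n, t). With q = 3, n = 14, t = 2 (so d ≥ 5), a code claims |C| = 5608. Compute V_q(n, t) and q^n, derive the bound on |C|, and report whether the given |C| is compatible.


V_q(n, t) = 393, q^n = 4782969, Hamming bound = 12170, |C| = 5608 ≤ bound (satisfied).

Step 1: Compute V_q(n, t) = Σ_{j=0}^2 C(n, j) (q−1)^j.
  j = 0: C(14,0)·(2)^0 = 1·1 = 1.
  j = 1: C(14,1)·(2)^1 = 14·2 = 28.
  j = 2: C(14,2)·(2)^2 = 91·4 = 364.
  V_q(n, t) = 1 + 28 + 364 = 393.
Step 2: q^n = 3^14 = 4782969.
Step 3: Hamming bound ⌊q^n / V_q(n,t)⌋ = ⌊4782969/393⌋ = 12170.
Step 4: Compare |C| = 5608 to 12170: satisfied.
The claimed |C| lies below the Hamming bound.


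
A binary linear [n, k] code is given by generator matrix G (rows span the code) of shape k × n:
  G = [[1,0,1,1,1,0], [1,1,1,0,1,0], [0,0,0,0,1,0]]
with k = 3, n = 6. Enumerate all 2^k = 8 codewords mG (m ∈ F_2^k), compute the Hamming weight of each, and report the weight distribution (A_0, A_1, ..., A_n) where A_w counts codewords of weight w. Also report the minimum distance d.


Weight distribution: A_0 = 1, A_1 = 1, A_2 = 1, A_3 = 3, A_4 = 2. Minimum distance d = 1.

Enumerate all 2^3 = 8 messages m ∈ F_2^3.
For each, compute codeword c = mG in F_2^6, then tally its weight.
  m = 000 → c = 000000, weight = 0.
  m = 100 → c = 101110, weight = 4.
  m = 010 → c = 111010, weight = 4.
  m = 110 → c = 010100, weight = 2.
  m = 001 → c = 000010, weight = 1.
  m = 101 → c = 101100, weight = 3.
  m = 011 → c = 111000, weight = 3.
  m = 111 → c = 010110, weight = 3.
Tally weights:
  weight 0: 1 codewords.
  weight 1: 1 codewords.
  weight 2: 1 codewords.
  weight 3: 3 codewords.
  weight 4: 2 codewords.
Minimum distance d = smallest w > 0 with A_w > 0 = 1.
Sanity: Σ A_w = 8 = 2^3 = 8 ✓.


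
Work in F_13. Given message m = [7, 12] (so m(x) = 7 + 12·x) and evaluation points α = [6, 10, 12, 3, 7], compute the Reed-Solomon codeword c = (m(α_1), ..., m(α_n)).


c = [1, 10, 8, 4, 0]

Message polynomial: m(x) = 7 + 12·x (mod 13).
For each evaluation point α_i, compute m(α_i) mod 13:
  α_1 = 6: Horner steps 12 → 1, so m(6) = 1.
  α_2 = 10: Horner steps 12 → 10, so m(10) = 10.
  α_3 = 12: Horner steps 12 → 8, so m(12) = 8.
  α_4 = 3: Horner steps 12 → 4, so m(3) = 4.
  α_5 = 7: Horner steps 12 → 0, so m(7) = 0.
Codeword c = [1, 10, 8, 4, 0] ∈ F_13^5.


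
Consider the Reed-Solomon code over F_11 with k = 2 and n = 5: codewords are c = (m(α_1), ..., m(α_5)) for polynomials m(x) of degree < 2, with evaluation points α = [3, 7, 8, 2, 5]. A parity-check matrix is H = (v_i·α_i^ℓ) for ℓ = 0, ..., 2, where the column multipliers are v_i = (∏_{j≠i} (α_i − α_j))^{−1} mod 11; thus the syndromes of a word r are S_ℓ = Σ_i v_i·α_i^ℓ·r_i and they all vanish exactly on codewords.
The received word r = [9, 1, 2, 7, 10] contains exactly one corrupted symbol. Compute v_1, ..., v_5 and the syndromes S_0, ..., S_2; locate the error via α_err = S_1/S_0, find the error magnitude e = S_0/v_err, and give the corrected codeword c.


S = (3, 9, 5), error at position 1, error magnitude e = 1, c = [8, 1, 2, 7, 10].

Step 1: column multipliers v_i = (∏_{j≠i}(α_i − α_j))^{−1} mod 11.
  i = 1 (α = 3): (3−7)(3−8)(3−2)(3−5) = (−4)·(−5)·1·(−2) = −40 ≡ 4, so v_1 = 4^{−1} = 3 (mod 11).
  i = 2 (α = 7): (7−3)(7−8)(7−2)(7−5) = 4·(−1)·5·2 = −40 ≡ 4, so v_2 = 4^{−1} = 3 (mod 11).
  i = 3 (α = 8): (8−3)(8−7)(8−2)(8−5) = 5·1·6·3 = 90 ≡ 2, so v_3 = 2^{−1} = 6 (mod 11).
  i = 4 (α = 2): (2−3)(2−7)(2−8)(2−5) = (−1)·(−5)·(−6)·(−3) = 90 ≡ 2, so v_4 = 2^{−1} = 6 (mod 11).
  i = 5 (α = 5): (5−3)(5−7)(5−8)(5−2) = 2·(−2)·(−3)·3 = 36 ≡ 3, so v_5 = 3^{−1} = 4 (mod 11).
  v = [3, 3, 6, 6, 4].
Step 2: syndromes of r = [9, 1, 2, 7, 10] (all sums mod 11).
  S_0 = Σ v_i r_i = 3·9 + 3·1 + 6·2 + 6·7 + 4·10 = 124 ≡ 3.
  S_1 = Σ v_i α_i r_i = 3·3·9 + 3·7·1 + 6·8·2 + 6·2·7 + 4·5·10 = 482 ≡ 9.
  α_i^2 mod 11 = [9, 5, 9, 4, 3].
  S_2 = Σ v_i α_i^2 r_i = 3·9·9 + 3·5·1 + 6·9·2 + 6·4·7 + 4·3·10 = 654 ≡ 5.
  S = (3, 9, 5) ≠ 0, so r is not a codeword (an error is present).
Step 3: locate the error. For a single error e at position i, S_ℓ = v_i·e·α_i^ℓ, so α_err = S_1/S_0.
  S_0^{−1} = 3^{−1} = 4 (mod 11), so α_err = 9·4 = 36 ≡ 3 = α_1. Error position i = 1.
  Consistency check: S_2/S_1 = 5·5 = 25 ≡ 3 = α_err ✓ (single-error assumption holds).
Step 4: error magnitude e = S_0/v_1 = S_0·∏_{j≠1}(α_1 − α_j) = 3·4 = 12 ≡ 1 (mod 11).
Step 5: correct position 1: c_1 = r_1 − e = 9 − 1 ≡ 8 (mod 11). Hence c = [8, 1, 2, 7, 10].
  Check: interpolating c through the α_i gives m(x) = 5 + 1·x (degree < 2) with m(α_i) = c_i for every i, so c is indeed a codeword.


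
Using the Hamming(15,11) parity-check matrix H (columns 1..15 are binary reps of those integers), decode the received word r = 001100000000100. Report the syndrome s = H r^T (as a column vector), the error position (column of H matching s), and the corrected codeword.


s = (1, 0, 1, 0)^T, error position = 10, corrected codeword c = 001100000100100

Compute s = H r^T mod 2 one row at a time:
  s_1 = 0 + 0 + 0 + 0 + 0 + 1 + 0 + 0 = 1 ≡ 1 (mod 2).
  s_2 = 1 + 0 + 0 + 0 + 0 + 1 + 0 + 0 = 2 ≡ 0 (mod 2).
  s_3 = 0 + 1 + 0 + 0 + 0 + 0 + 0 + 0 = 1 ≡ 1 (mod 2).
  s_4 = 0 + 1 + 0 + 0 + 0 + 0 + 1 + 0 = 2 ≡ 0 (mod 2).
s = (1, 0, 1, 0)^T — this equals column 10 of H (binary 1010), so error is at position 10.
Correct: flip bit 10 of r = 001100000000100 to get c = 001100000100100.


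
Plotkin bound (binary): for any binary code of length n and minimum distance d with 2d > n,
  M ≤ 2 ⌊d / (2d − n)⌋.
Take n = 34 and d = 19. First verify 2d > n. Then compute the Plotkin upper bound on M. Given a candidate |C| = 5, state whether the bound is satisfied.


Plotkin bound M ≤ 8; given |C| = 5 ≤ bound (satisfied).

Check applicability: 2d = 38, n = 34.
2d − n = 4 > 0, so Plotkin applies.
Compute d/(2d−n) = 19/4 ≈ 4.7500.
⌊d/(2d−n)⌋ = 4.
Plotkin bound: M ≤ 2·4 = 8.
Given |C| = 5, check: satisfied.
This |C| is below the Plotkin bound.


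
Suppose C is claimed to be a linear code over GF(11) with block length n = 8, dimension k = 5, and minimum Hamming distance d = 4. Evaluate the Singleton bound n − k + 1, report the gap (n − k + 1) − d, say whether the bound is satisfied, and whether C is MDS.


Singleton RHS = n − k + 1 = 4, slack = 0, bound satisfied, MDS.

Singleton bound: d ≤ n − k + 1.
Here n = 8, k = 5, so n − k + 1 = 4.
Given d = 4, check d ≤ 4: YES.
Slack = (n − k + 1) − d = 0.
The code is MDS (slack = 0).
Description: the claimed parameters are [8, 5, 4]_11; such a code would be MDS (meets Singleton bound).


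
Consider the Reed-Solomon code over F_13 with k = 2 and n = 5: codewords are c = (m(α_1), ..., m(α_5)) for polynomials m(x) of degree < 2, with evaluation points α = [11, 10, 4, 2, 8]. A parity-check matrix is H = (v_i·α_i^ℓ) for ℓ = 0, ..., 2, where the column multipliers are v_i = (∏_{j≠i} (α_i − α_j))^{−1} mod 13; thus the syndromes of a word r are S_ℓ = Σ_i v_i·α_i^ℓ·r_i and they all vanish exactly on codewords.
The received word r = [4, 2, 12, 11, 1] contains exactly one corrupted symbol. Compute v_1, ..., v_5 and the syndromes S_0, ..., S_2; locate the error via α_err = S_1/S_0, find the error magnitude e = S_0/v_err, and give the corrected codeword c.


S = (3, 7, 12), error at position 1, error magnitude e = 8, c = [9, 2, 12, 11, 1].

Step 1: column multipliers v_i = (∏_{j≠i}(α_i − α_j))^{−1} mod 13.
  i = 1 (α = 11): (11−10)(11−4)(11−2)(11−8) = 1·7·9·3 = 189 ≡ 7, so v_1 = 7^{−1} = 2 (mod 13).
  i = 2 (α = 10): (10−11)(10−4)(10−2)(10−8) = (−1)·6·8·2 = −96 ≡ 8, so v_2 = 8^{−1} = 5 (mod 13).
  i = 3 (α = 4): (4−11)(4−10)(4−2)(4−8) = (−7)·(−6)·2·(−4) = −336 ≡ 2, so v_3 = 2^{−1} = 7 (mod 13).
  i = 4 (α = 2): (2−11)(2−10)(2−4)(2−8) = (−9)·(−8)·(−2)·(−6) = 864 ≡ 6, so v_4 = 6^{−1} = 11 (mod 13).
  i = 5 (α = 8): (8−11)(8−10)(8−4)(8−2) = (−3)·(−2)·4·6 = 144 ≡ 1, so v_5 = 1^{−1} = 1 (mod 13).
  v = [2, 5, 7, 11, 1].
Step 2: syndromes of r = [4, 2, 12, 11, 1] (all sums mod 13).
  S_0 = Σ v_i r_i = 2·4 + 5·2 + 7·12 + 11·11 + 1·1 = 224 ≡ 3.
  S_1 = Σ v_i α_i r_i = 2·11·4 + 5·10·2 + 7·4·12 + 11·2·11 + 1·8·1 = 774 ≡ 7.
  α_i^2 mod 13 = [4, 9, 3, 4, 12].
  S_2 = Σ v_i α_i^2 r_i = 2·4·4 + 5·9·2 + 7·3·12 + 11·4·11 + 1·12·1 = 870 ≡ 12.
  S = (3, 7, 12) ≠ 0, so r is not a codeword (an error is present).
Step 3: locate the error. For a single error e at position i, S_ℓ = v_i·e·α_i^ℓ, so α_err = S_1/S_0.
  S_0^{−1} = 3^{−1} = 9 (mod 13), so α_err = 7·9 = 63 ≡ 11 = α_1. Error position i = 1.
  Consistency check: S_2/S_1 = 12·2 = 24 ≡ 11 = α_err ✓ (single-error assumption holds).
Step 4: error magnitude e = S_0/v_1 = S_0·∏_{j≠1}(α_1 − α_j) = 3·7 = 21 ≡ 8 (mod 13).
Step 5: correct position 1: c_1 = r_1 − e = 4 − 8 ≡ 9 (mod 13). Hence c = [9, 2, 12, 11, 1].
  Check: interpolating c through the α_i gives m(x) = 10 + 7·x (degree < 2) with m(α_i) = c_i for every i, so c is indeed a codeword.


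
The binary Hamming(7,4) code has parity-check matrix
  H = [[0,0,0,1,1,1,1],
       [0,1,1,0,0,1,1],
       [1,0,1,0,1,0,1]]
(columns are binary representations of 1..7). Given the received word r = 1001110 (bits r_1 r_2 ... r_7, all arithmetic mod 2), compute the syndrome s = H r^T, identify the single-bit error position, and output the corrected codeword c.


s = (1, 1, 0)^T, error position = 6, corrected codeword c = 1001100

Compute s = H r^T mod 2 one row at a time:
  s_1 = 1 + 1 + 1 + 0 = 3 ≡ 1 (mod 2).
  s_2 = 0 + 0 + 1 + 0 = 1 ≡ 1 (mod 2).
  s_3 = 1 + 0 + 1 + 0 = 2 ≡ 0 (mod 2).
s = (1, 1, 0)^T — this equals column 6 of H (binary 110), so error is at position 6.
Correct: flip bit 6 of r = 1001110 to get c = 1001100.


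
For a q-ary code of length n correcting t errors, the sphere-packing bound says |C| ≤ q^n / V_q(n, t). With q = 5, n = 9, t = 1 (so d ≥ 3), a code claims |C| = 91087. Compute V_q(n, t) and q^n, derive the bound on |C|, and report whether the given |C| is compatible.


V_q(n, t) = 37, q^n = 1953125, Hamming bound = 52787, |C| = 91087 > bound (violated).

Step 1: Compute V_q(n, t) = Σ_{j=0}^1 C(n, j) (q−1)^j.
  j = 0: C(9,0)·(4)^0 = 1·1 = 1.
  j = 1: C(9,1)·(4)^1 = 9·4 = 36.
  V_q(n, t) = 1 + 36 = 37.
Step 2: q^n = 5^9 = 1953125.
Step 3: Hamming bound ⌊q^n / V_q(n,t)⌋ = ⌊1953125/37⌋ = 52787.
Step 4: Compare |C| = 91087 to 52787: violated.
The claimed |C| lies above the Hamming bound, so no 5-ary code of length 9 with d ≥ 3 can have 91087 codewords.


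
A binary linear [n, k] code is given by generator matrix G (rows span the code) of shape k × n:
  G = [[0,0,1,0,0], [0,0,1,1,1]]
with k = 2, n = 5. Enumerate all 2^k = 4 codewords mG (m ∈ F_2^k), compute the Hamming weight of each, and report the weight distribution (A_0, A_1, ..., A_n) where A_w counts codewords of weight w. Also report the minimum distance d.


Weight distribution: A_0 = 1, A_1 = 1, A_2 = 1, A_3 = 1. Minimum distance d = 1.

Enumerate all 2^2 = 4 messages m ∈ F_2^2.
For each, compute codeword c = mG in F_2^5, then tally its weight.
  m = 00 → c = 00000, weight = 0.
  m = 10 → c = 00100, weight = 1.
  m = 01 → c = 00111, weight = 3.
  m = 11 → c = 00011, weight = 2.
Tally weights:
  weight 0: 1 codewords.
  weight 1: 1 codewords.
  weight 2: 1 codewords.
  weight 3: 1 codewords.
Minimum distance d = smallest w > 0 with A_w > 0 = 1.
Sanity: Σ A_w = 4 = 2^2 = 4 ✓.


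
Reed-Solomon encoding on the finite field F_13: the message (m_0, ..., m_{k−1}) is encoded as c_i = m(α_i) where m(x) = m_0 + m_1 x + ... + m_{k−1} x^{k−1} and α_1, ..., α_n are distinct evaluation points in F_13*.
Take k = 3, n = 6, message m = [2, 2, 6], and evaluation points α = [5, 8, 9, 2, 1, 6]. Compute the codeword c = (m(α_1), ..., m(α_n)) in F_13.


c = [6, 12, 12, 4, 10, 9]

Message polynomial: m(x) = 2 + 2·x + 6·x^2 (mod 13).
For each evaluation point α_i, compute m(α_i) mod 13:
  α_1 = 5: Horner steps 6 → 6 → 6, so m(5) = 6.
  α_2 = 8: Horner steps 6 → 11 → 12, so m(8) = 12.
  α_3 = 9: Horner steps 6 → 4 → 12, so m(9) = 12.
  α_4 = 2: Horner steps 6 → 1 → 4, so m(2) = 4.
  α_5 = 1: Horner steps 6 → 8 → 10, so m(1) = 10.
  α_6 = 6: Horner steps 6 → 12 → 9, so m(6) = 9.
Codeword c = [6, 12, 12, 4, 10, 9] ∈ F_13^6.


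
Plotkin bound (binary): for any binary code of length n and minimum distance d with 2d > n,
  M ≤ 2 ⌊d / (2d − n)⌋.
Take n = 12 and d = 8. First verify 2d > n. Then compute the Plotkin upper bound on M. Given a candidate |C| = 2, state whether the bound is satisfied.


Plotkin bound M ≤ 4; given |C| = 2 ≤ bound (satisfied).

Check applicability: 2d = 16, n = 12.
2d − n = 4 > 0, so Plotkin applies.
Compute d/(2d−n) = 8/4 ≈ 2.0000.
⌊d/(2d−n)⌋ = 2.
Plotkin bound: M ≤ 2·2 = 4.
Given |C| = 2, check: satisfied.
This |C| is below the Plotkin bound.


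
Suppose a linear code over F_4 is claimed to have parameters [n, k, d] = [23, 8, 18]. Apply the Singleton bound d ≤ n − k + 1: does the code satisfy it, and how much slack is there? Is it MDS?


Singleton RHS = n − k + 1 = 16, slack = -2, bound violated (no such code; not MDS).

Singleton bound: d ≤ n − k + 1.
Here n = 23, k = 8, so n − k + 1 = 16.
Given d = 18, check d ≤ 16: NO.
Slack = (n − k + 1) − d = -2.
The slack is negative: d = 18 exceeds n − k + 1 = 16 by 2, so the Singleton bound is violated and no linear [23, 8, 18]_4 code can exist. In particular it is not MDS (MDS requires d = n − k + 1 exactly).
Description: the claimed parameters are [23, 8, 18]_4; such a code would be impossible (violates the Singleton bound).


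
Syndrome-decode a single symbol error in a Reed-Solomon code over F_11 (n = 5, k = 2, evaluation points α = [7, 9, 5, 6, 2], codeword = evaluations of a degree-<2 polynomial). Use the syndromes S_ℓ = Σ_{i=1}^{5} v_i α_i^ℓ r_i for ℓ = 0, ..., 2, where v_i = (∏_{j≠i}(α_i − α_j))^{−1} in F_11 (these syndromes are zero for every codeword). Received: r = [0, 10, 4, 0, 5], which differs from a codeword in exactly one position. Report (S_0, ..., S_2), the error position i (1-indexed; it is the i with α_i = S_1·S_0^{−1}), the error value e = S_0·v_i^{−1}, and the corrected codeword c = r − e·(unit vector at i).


S = (2, 3, 10), error at position 1, error magnitude e = 4, c = [7, 10, 4, 0, 5].

Step 1: column multipliers v_i = (∏_{j≠i}(α_i − α_j))^{−1} mod 11.
  i = 1 (α = 7): (7−9)(7−5)(7−6)(7−2) = (−2)·2·1·5 = −20 ≡ 2, so v_1 = 2^{−1} = 6 (mod 11).
  i = 2 (α = 9): (9−7)(9−5)(9−6)(9−2) = 2·4·3·7 = 168 ≡ 3, so v_2 = 3^{−1} = 4 (mod 11).
  i = 3 (α = 5): (5−7)(5−9)(5−6)(5−2) = (−2)·(−4)·(−1)·3 = −24 ≡ 9, so v_3 = 9^{−1} = 5 (mod 11).
  i = 4 (α = 6): (6−7)(6−9)(6−5)(6−2) = (−1)·(−3)·1·4 = 12 ≡ 1, so v_4 = 1^{−1} = 1 (mod 11).
  i = 5 (α = 2): (2−7)(2−9)(2−5)(2−6) = (−5)·(−7)·(−3)·(−4) = 420 ≡ 2, so v_5 = 2^{−1} = 6 (mod 11).
  v = [6, 4, 5, 1, 6].
Step 2: syndromes of r = [0, 10, 4, 0, 5] (all sums mod 11).
  S_0 = Σ v_i r_i = 6·0 + 4·10 + 5·4 + 1·0 + 6·5 = 90 ≡ 2.
  S_1 = Σ v_i α_i r_i = 6·7·0 + 4·9·10 + 5·5·4 + 1·6·0 + 6·2·5 = 520 ≡ 3.
  α_i^2 mod 11 = [5, 4, 3, 3, 4].
  S_2 = Σ v_i α_i^2 r_i = 6·5·0 + 4·4·10 + 5·3·4 + 1·3·0 + 6·4·5 = 340 ≡ 10.
  S = (2, 3, 10) ≠ 0, so r is not a codeword (an error is present).
Step 3: locate the error. For a single error e at position i, S_ℓ = v_i·e·α_i^ℓ, so α_err = S_1/S_0.
  S_0^{−1} = 2^{−1} = 6 (mod 11), so α_err = 3·6 = 18 ≡ 7 = α_1. Error position i = 1.
  Consistency check: S_2/S_1 = 10·4 = 40 ≡ 7 = α_err ✓ (single-error assumption holds).
Step 4: error magnitude e = S_0/v_1 = S_0·∏_{j≠1}(α_1 − α_j) = 2·2 = 4 ≡ 4 (mod 11).
Step 5: correct position 1: c_1 = r_1 − e = 0 − 4 ≡ 7 (mod 11). Hence c = [7, 10, 4, 0, 5].
  Check: interpolating c through the α_i gives m(x) = 2 + 7·x (degree < 2) with m(α_i) = c_i for every i, so c is indeed a codeword.


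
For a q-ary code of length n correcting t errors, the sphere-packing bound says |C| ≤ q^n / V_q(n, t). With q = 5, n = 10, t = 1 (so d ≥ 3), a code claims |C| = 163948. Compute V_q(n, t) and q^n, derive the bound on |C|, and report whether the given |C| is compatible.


V_q(n, t) = 41, q^n = 9765625, Hamming bound = 238185, |C| = 163948 ≤ bound (satisfied).

Step 1: Compute V_q(n, t) = Σ_{j=0}^1 C(n, j) (q−1)^j.
  j = 0: C(10,0)·(4)^0 = 1·1 = 1.
  j = 1: C(10,1)·(4)^1 = 10·4 = 40.
  V_q(n, t) = 1 + 40 = 41.
Step 2: q^n = 5^10 = 9765625.
Step 3: Hamming bound ⌊q^n / V_q(n,t)⌋ = ⌊9765625/41⌋ = 238185.
Step 4: Compare |C| = 163948 to 238185: satisfied.
The claimed |C| lies below the Hamming bound.


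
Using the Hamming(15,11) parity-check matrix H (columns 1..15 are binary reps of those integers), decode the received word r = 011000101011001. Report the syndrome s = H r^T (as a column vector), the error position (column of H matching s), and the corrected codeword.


s = (0, 1, 1, 1)^T, error position = 7, corrected codeword c = 011000001011001

Compute s = H r^T mod 2 one row at a time:
  s_1 = 0 + 1 + 0 + 1 + 1 + 0 + 0 + 1 = 4 ≡ 0 (mod 2).
  s_2 = 0 + 0 + 0 + 1 + 1 + 0 + 0 + 1 = 3 ≡ 1 (mod 2).
  s_3 = 1 + 1 + 0 + 1 + 0 + 1 + 0 + 1 = 5 ≡ 1 (mod 2).
  s_4 = 0 + 1 + 0 + 1 + 1 + 1 + 0 + 1 = 5 ≡ 1 (mod 2).
s = (0, 1, 1, 1)^T — this equals column 7 of H (binary 0111), so error is at position 7.
Correct: flip bit 7 of r = 011000101011001 to get c = 011000001011001.


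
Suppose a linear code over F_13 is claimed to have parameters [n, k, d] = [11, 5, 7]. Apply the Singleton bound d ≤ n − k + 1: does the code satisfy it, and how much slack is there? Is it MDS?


Singleton RHS = n − k + 1 = 7, slack = 0, bound satisfied, MDS.

Singleton bound: d ≤ n − k + 1.
Here n = 11, k = 5, so n − k + 1 = 7.
Given d = 7, check d ≤ 7: YES.
Slack = (n − k + 1) − d = 0.
The code is MDS (slack = 0).
Description: the claimed parameters are [11, 5, 7]_13; such a code would be MDS (meets Singleton bound).


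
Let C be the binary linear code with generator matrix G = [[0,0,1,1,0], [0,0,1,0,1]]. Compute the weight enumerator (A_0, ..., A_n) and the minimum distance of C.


Weight distribution: A_0 = 1, A_2 = 3. Minimum distance d = 2.

Enumerate all 2^2 = 4 messages m ∈ F_2^2.
For each, compute codeword c = mG in F_2^5, then tally its weight.
  m = 00 → c = 00000, weight = 0.
  m = 10 → c = 00110, weight = 2.
  m = 01 → c = 00101, weight = 2.
  m = 11 → c = 00011, weight = 2.
Tally weights:
  weight 0: 1 codewords.
  weight 2: 3 codewords.
Minimum distance d = smallest w > 0 with A_w > 0 = 2.
Sanity: Σ A_w = 4 = 2^2 = 4 ✓.


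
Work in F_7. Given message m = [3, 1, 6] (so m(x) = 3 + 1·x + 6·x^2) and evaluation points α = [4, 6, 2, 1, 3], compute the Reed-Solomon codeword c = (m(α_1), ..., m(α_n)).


c = [5, 1, 1, 3, 4]

Message polynomial: m(x) = 3 + 1·x + 6·x^2 (mod 7).
For each evaluation point α_i, compute m(α_i) mod 7:
  α_1 = 4: Horner steps 6 → 4 → 5, so m(4) = 5.
  α_2 = 6: Horner steps 6 → 2 → 1, so m(6) = 1.
  α_3 = 2: Horner steps 6 → 6 → 1, so m(2) = 1.
  α_4 = 1: Horner steps 6 → 0 → 3, so m(1) = 3.
  α_5 = 3: Horner steps 6 → 5 → 4, so m(3) = 4.
Codeword c = [5, 1, 1, 3, 4] ∈ F_7^5.


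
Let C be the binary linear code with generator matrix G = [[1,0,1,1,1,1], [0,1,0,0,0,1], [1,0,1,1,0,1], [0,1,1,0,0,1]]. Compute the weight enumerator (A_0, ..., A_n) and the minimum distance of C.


Weight distribution: A_0 = 1, A_1 = 2, A_2 = 2, A_3 = 4, A_4 = 5, A_5 = 2. Minimum distance d = 1.

Enumerate all 2^4 = 16 messages m ∈ F_2^4.
For each, compute codeword c = mG in F_2^6, then tally its weight.
  m = 0000 → c = 000000, weight = 0.
  m = 1000 → c = 101111, weight = 5.
  m = 0100 → c = 010001, weight = 2.
  m = 1100 → c = 111110, weight = 5.
  m = 0010 → c = 101101, weight = 4.
  m = 1010 → c = 000010, weight = 1.
  m = 0110 → c = 111100, weight = 4.
  m = 1110 → c = 010011, weight = 3.
  m = 0001 → c = 011001, weight = 3.
  m = 1001 → c = 110110, weight = 4.
  m = 0101 → c = 001000, weight = 1.
  m = 1101 → c = 100111, weight = 4.
  m = 0011 → c = 110100, weight = 3.
  m = 1011 → c = 011011, weight = 4.
  m = 0111 → c = 100101, weight = 3.
  m = 1111 → c = 001010, weight = 2.
Tally weights:
  weight 0: 1 codewords.
  weight 1: 2 codewords.
  weight 2: 2 codewords.
  weight 3: 4 codewords.
  weight 4: 5 codewords.
  weight 5: 2 codewords.
Minimum distance d = smallest w > 0 with A_w > 0 = 1.
Sanity: Σ A_w = 16 = 2^4 = 16 ✓.


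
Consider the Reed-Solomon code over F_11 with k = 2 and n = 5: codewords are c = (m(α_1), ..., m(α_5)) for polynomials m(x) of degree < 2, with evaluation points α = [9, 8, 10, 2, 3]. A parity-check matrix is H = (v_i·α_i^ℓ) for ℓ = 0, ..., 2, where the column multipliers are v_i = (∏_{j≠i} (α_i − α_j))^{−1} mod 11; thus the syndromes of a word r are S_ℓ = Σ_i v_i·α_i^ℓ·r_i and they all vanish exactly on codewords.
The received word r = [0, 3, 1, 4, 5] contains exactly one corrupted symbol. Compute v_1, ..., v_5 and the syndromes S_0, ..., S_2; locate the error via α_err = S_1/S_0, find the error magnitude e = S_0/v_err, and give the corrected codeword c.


S = (3, 2, 5), error at position 2, error magnitude e = 4, c = [0, 10, 1, 4, 5].

Step 1: column multipliers v_i = (∏_{j≠i}(α_i − α_j))^{−1} mod 11.
  i = 1 (α = 9): (9−8)(9−10)(9−2)(9−3) = 1·(−1)·7·6 = −42 ≡ 2, so v_1 = 2^{−1} = 6 (mod 11).
  i = 2 (α = 8): (8−9)(8−10)(8−2)(8−3) = (−1)·(−2)·6·5 = 60 ≡ 5, so v_2 = 5^{−1} = 9 (mod 11).
  i = 3 (α = 10): (10−9)(10−8)(10−2)(10−3) = 1·2·8·7 = 112 ≡ 2, so v_3 = 2^{−1} = 6 (mod 11).
  i = 4 (α = 2): (2−9)(2−8)(2−10)(2−3) = (−7)·(−6)·(−8)·(−1) = 336 ≡ 6, so v_4 = 6^{−1} = 2 (mod 11).
  i = 5 (α = 3): (3−9)(3−8)(3−10)(3−2) = (−6)·(−5)·(−7)·1 = −210 ≡ 10, so v_5 = 10^{−1} = 10 (mod 11).
  v = [6, 9, 6, 2, 10].
Step 2: syndromes of r = [0, 3, 1, 4, 5] (all sums mod 11).
  S_0 = Σ v_i r_i = 6·0 + 9·3 + 6·1 + 2·4 + 10·5 = 91 ≡ 3.
  S_1 = Σ v_i α_i r_i = 6·9·0 + 9·8·3 + 6·10·1 + 2·2·4 + 10·3·5 = 442 ≡ 2.
  α_i^2 mod 11 = [4, 9, 1, 4, 9].
  S_2 = Σ v_i α_i^2 r_i = 6·4·0 + 9·9·3 + 6·1·1 + 2·4·4 + 10·9·5 = 731 ≡ 5.
  S = (3, 2, 5) ≠ 0, so r is not a codeword (an error is present).
Step 3: locate the error. For a single error e at position i, S_ℓ = v_i·e·α_i^ℓ, so α_err = S_1/S_0.
  S_0^{−1} = 3^{−1} = 4 (mod 11), so α_err = 2·4 = 8 ≡ 8 = α_2. Error position i = 2.
  Consistency check: S_2/S_1 = 5·6 = 30 ≡ 8 = α_err ✓ (single-error assumption holds).
Step 4: error magnitude e = S_0/v_2 = S_0·∏_{j≠2}(α_2 − α_j) = 3·5 = 15 ≡ 4 (mod 11).
Step 5: correct position 2: c_2 = r_2 − e = 3 − 4 ≡ 10 (mod 11). Hence c = [0, 10, 1, 4, 5].
  Check: interpolating c through the α_i gives m(x) = 2 + 1·x (degree < 2) with m(α_i) = c_i for every i, so c is indeed a codeword.


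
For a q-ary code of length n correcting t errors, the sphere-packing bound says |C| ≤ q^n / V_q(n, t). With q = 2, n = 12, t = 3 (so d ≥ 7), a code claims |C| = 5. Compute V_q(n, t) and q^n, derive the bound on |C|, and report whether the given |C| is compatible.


V_q(n, t) = 299, q^n = 4096, Hamming bound = 13, |C| = 5 ≤ bound (satisfied).

Step 1: Compute V_q(n, t) = Σ_{j=0}^3 C(n, j) (q−1)^j.
  j = 0: C(12,0)·(1)^0 = 1·1 = 1.
  j = 1: C(12,1)·(1)^1 = 12·1 = 12.
  j = 2: C(12,2)·(1)^2 = 66·1 = 66.
  j = 3: C(12,3)·(1)^3 = 220·1 = 220.
  V_q(n, t) = 1 + 12 + 66 + 220 = 299.
Step 2: q^n = 2^12 = 4096.
Step 3: Hamming bound ⌊q^n / V_q(n,t)⌋ = ⌊4096/299⌋ = 13.
Step 4: Compare |C| = 5 to 13: satisfied.
The claimed |C| lies below the Hamming bound.


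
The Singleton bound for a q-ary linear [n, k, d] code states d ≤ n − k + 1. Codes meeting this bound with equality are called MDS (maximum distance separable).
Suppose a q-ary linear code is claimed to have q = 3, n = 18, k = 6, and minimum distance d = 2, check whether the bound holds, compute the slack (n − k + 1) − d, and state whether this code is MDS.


Singleton RHS = n − k + 1 = 13, slack = 11, bound satisfied, not MDS.

Singleton bound: d ≤ n − k + 1.
Here n = 18, k = 6, so n − k + 1 = 13.
Given d = 2, check d ≤ 13: YES.
Slack = (n − k + 1) − d = 11.
The code is NOT MDS (slack = 11 > 0).
Description: the claimed parameters are [18, 6, 2]_3; such a code would be non-MDS.


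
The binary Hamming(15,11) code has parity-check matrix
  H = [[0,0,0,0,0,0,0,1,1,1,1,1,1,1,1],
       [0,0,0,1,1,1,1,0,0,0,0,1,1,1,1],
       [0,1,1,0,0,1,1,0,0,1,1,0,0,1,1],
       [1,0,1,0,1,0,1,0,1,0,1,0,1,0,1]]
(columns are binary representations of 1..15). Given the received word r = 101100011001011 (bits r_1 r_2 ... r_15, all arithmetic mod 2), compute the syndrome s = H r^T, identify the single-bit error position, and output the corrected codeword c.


s = (1, 0, 1, 0)^T, error position = 10, corrected codeword c = 101100011101011

Compute s = H r^T mod 2 one row at a time:
  s_1 = 1 + 1 + 0 + 0 + 1 + 0 + 1 + 1 = 5 ≡ 1 (mod 2).
  s_2 = 1 + 0 + 0 + 0 + 1 + 0 + 1 + 1 = 4 ≡ 0 (mod 2).
  s_3 = 0 + 1 + 0 + 0 + 0 + 0 + 1 + 1 = 3 ≡ 1 (mod 2).
  s_4 = 1 + 1 + 0 + 0 + 1 + 0 + 0 + 1 = 4 ≡ 0 (mod 2).
s = (1, 0, 1, 0)^T — this equals column 10 of H (binary 1010), so error is at position 10.
Correct: flip bit 10 of r = 101100011001011 to get c = 101100011101011.


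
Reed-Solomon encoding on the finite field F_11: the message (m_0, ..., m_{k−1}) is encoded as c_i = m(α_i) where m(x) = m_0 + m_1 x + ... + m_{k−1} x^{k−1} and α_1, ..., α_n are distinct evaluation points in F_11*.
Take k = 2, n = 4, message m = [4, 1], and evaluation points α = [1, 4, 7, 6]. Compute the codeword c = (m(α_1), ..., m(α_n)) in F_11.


c = [5, 8, 0, 10]

Message polynomial: m(x) = 4 + 1·x (mod 11).
For each evaluation point α_i, compute m(α_i) mod 11:
  α_1 = 1: Horner steps 1 → 5, so m(1) = 5.
  α_2 = 4: Horner steps 1 → 8, so m(4) = 8.
  α_3 = 7: Horner steps 1 → 0, so m(7) = 0.
  α_4 = 6: Horner steps 1 → 10, so m(6) = 10.
Codeword c = [5, 8, 0, 10] ∈ F_11^4.


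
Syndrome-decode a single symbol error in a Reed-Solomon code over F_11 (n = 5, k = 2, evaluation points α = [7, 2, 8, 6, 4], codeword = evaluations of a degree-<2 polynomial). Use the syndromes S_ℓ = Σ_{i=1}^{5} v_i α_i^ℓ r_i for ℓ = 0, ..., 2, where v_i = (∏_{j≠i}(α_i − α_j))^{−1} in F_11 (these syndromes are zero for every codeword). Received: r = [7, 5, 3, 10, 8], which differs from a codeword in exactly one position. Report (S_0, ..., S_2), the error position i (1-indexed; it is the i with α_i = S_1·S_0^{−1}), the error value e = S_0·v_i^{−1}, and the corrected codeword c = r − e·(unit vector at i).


S = (2, 1, 6), error at position 4, error magnitude e = 10, c = [7, 5, 3, 0, 8].

Step 1: column multipliers v_i = (∏_{j≠i}(α_i − α_j))^{−1} mod 11.
  i = 1 (α = 7): (7−2)(7−8)(7−6)(7−4) = 5·(−1)·1·3 = −15 ≡ 7, so v_1 = 7^{−1} = 8 (mod 11).
  i = 2 (α = 2): (2−7)(2−8)(2−6)(2−4) = (−5)·(−6)·(−4)·(−2) = 240 ≡ 9, so v_2 = 9^{−1} = 5 (mod 11).
  i = 3 (α = 8): (8−7)(8−2)(8−6)(8−4) = 1·6·2·4 = 48 ≡ 4, so v_3 = 4^{−1} = 3 (mod 11).
  i = 4 (α = 6): (6−7)(6−2)(6−8)(6−4) = (−1)·4·(−2)·2 = 16 ≡ 5, so v_4 = 5^{−1} = 9 (mod 11).
  i = 5 (α = 4): (4−7)(4−2)(4−8)(4−6) = (−3)·2·(−4)·(−2) = −48 ≡ 7, so v_5 = 7^{−1} = 8 (mod 11).
  v = [8, 5, 3, 9, 8].
Step 2: syndromes of r = [7, 5, 3, 10, 8] (all sums mod 11).
  S_0 = Σ v_i r_i = 8·7 + 5·5 + 3·3 + 9·10 + 8·8 = 244 ≡ 2.
  S_1 = Σ v_i α_i r_i = 8·7·7 + 5·2·5 + 3·8·3 + 9·6·10 + 8·4·8 = 1310 ≡ 1.
  α_i^2 mod 11 = [5, 4, 9, 3, 5].
  S_2 = Σ v_i α_i^2 r_i = 8·5·7 + 5·4·5 + 3·9·3 + 9·3·10 + 8·5·8 = 1051 ≡ 6.
  S = (2, 1, 6) ≠ 0, so r is not a codeword (an error is present).
Step 3: locate the error. For a single error e at position i, S_ℓ = v_i·e·α_i^ℓ, so α_err = S_1/S_0.
  S_0^{−1} = 2^{−1} = 6 (mod 11), so α_err = 1·6 = 6 ≡ 6 = α_4. Error position i = 4.
  Consistency check: S_2/S_1 = 6·1 = 6 ≡ 6 = α_err ✓ (single-error assumption holds).
Step 4: error magnitude e = S_0/v_4 = S_0·∏_{j≠4}(α_4 − α_j) = 2·5 = 10 ≡ 10 (mod 11).
Step 5: correct position 4: c_4 = r_4 − e = 10 − 10 ≡ 0 (mod 11). Hence c = [7, 5, 3, 0, 8].
  Check: interpolating c through the α_i gives m(x) = 2 + 7·x (degree < 2) with m(α_i) = c_i for every i, so c is indeed a codeword.


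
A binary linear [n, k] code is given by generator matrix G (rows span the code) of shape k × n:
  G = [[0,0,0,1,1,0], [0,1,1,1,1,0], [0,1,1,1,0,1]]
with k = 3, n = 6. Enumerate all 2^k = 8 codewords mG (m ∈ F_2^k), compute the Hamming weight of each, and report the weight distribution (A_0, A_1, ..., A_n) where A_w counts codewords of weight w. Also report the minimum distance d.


Weight distribution: A_0 = 1, A_2 = 4, A_4 = 3. Minimum distance d = 2.

Enumerate all 2^3 = 8 messages m ∈ F_2^3.
For each, compute codeword c = mG in F_2^6, then tally its weight.
  m = 000 → c = 000000, weight = 0.
  m = 100 → c = 000110, weight = 2.
  m = 010 → c = 011110, weight = 4.
  m = 110 → c = 011000, weight = 2.
  m = 001 → c = 011101, weight = 4.
  m = 101 → c = 011011, weight = 4.
  m = 011 → c = 000011, weight = 2.
  m = 111 → c = 000101, weight = 2.
Tally weights:
  weight 0: 1 codewords.
  weight 2: 4 codewords.
  weight 4: 3 codewords.
Minimum distance d = smallest w > 0 with A_w > 0 = 2.
Sanity: Σ A_w = 8 = 2^3 = 8 ✓.


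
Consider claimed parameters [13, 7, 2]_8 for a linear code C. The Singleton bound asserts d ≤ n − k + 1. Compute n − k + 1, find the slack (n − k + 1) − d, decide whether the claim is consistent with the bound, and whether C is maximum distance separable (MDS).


Singleton RHS = n − k + 1 = 7, slack = 5, bound satisfied, not MDS.

Singleton bound: d ≤ n − k + 1.
Here n = 13, k = 7, so n − k + 1 = 7.
Given d = 2, check d ≤ 7: YES.
Slack = (n − k + 1) − d = 5.
The code is NOT MDS (slack = 5 > 0).
Description: the claimed parameters are [13, 7, 2]_8; such a code would be non-MDS.


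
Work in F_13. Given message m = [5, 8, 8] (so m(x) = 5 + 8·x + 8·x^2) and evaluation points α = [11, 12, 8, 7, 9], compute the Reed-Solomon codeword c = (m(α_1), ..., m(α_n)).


c = [8, 5, 9, 11, 10]

Message polynomial: m(x) = 5 + 8·x + 8·x^2 (mod 13).
For each evaluation point α_i, compute m(α_i) mod 13:
  α_1 = 11: Horner steps 8 → 5 → 8, so m(11) = 8.
  α_2 = 12: Horner steps 8 → 0 → 5, so m(12) = 5.
  α_3 = 8: Horner steps 8 → 7 → 9, so m(8) = 9.
  α_4 = 7: Horner steps 8 → 12 → 11, so m(7) = 11.
  α_5 = 9: Horner steps 8 → 2 → 10, so m(9) = 10.
Codeword c = [8, 5, 9, 11, 10] ∈ F_13^5.


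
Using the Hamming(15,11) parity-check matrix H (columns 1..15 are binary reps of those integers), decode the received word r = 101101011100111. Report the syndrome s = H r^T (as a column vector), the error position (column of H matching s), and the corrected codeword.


s = (0, 1, 1, 1)^T, error position = 7, corrected codeword c = 101101111100111

Compute s = H r^T mod 2 one row at a time:
  s_1 = 1 + 1 + 1 + 0 + 0 + 1 + 1 + 1 = 6 ≡ 0 (mod 2).
  s_2 = 1 + 0 + 1 + 0 + 0 + 1 + 1 + 1 = 5 ≡ 1 (mod 2).
  s_3 = 0 + 1 + 1 + 0 + 1 + 0 + 1 + 1 = 5 ≡ 1 (mod 2).
  s_4 = 1 + 1 + 0 + 0 + 1 + 0 + 1 + 1 = 5 ≡ 1 (mod 2).
s = (0, 1, 1, 1)^T — this equals column 7 of H (binary 0111), so error is at position 7.
Correct: flip bit 7 of r = 101101011100111 to get c = 101101111100111.


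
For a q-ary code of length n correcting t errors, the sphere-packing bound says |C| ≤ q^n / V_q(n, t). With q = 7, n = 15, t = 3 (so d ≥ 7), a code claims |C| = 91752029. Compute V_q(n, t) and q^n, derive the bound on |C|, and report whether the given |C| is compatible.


V_q(n, t) = 102151, q^n = 4747561509943, Hamming bound = 46475918, |C| = 91752029 > bound (violated).

Step 1: Compute V_q(n, t) = Σ_{j=0}^3 C(n, j) (q−1)^j.
  j = 0: C(15,0)·(6)^0 = 1·1 = 1.
  j = 1: C(15,1)·(6)^1 = 15·6 = 90.
  j = 2: C(15,2)·(6)^2 = 105·36 = 3780.
  j = 3: C(15,3)·(6)^3 = 455·216 = 98280.
  V_q(n, t) = 1 + 90 + 3780 + 98280 = 102151.
Step 2: q^n = 7^15 = 4747561509943.
Step 3: Hamming bound ⌊q^n / V_q(n,t)⌋ = ⌊4747561509943/102151⌋ = 46475918.
Step 4: Compare |C| = 91752029 to 46475918: violated.
The claimed |C| lies above the Hamming bound, so no 7-ary code of length 15 with d ≥ 7 can have 91752029 codewords.


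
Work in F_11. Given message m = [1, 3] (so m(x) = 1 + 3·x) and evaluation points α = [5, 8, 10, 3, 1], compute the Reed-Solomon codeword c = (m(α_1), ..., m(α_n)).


c = [5, 3, 9, 10, 4]

Message polynomial: m(x) = 1 + 3·x (mod 11).
For each evaluation point α_i, compute m(α_i) mod 11:
  α_1 = 5: Horner steps 3 → 5, so m(5) = 5.
  α_2 = 8: Horner steps 3 → 3, so m(8) = 3.
  α_3 = 10: Horner steps 3 → 9, so m(10) = 9.
  α_4 = 3: Horner steps 3 → 10, so m(3) = 10.
  α_5 = 1: Horner steps 3 → 4, so m(1) = 4.
Codeword c = [5, 3, 9, 10, 4] ∈ F_11^5.


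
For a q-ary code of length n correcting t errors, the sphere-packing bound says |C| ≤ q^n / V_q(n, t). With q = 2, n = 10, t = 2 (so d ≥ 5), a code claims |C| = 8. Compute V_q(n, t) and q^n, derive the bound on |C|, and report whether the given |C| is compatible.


V_q(n, t) = 56, q^n = 1024, Hamming bound = 18, |C| = 8 ≤ bound (satisfied).

Step 1: Compute V_q(n, t) = Σ_{j=0}^2 C(n, j) (q−1)^j.
  j = 0: C(10,0)·(1)^0 = 1·1 = 1.
  j = 1: C(10,1)·(1)^1 = 10·1 = 10.
  j = 2: C(10,2)·(1)^2 = 45·1 = 45.
  V_q(n, t) = 1 + 10 + 45 = 56.
Step 2: q^n = 2^10 = 1024.
Step 3: Hamming bound ⌊q^n / V_q(n,t)⌋ = ⌊1024/56⌋ = 18.
Step 4: Compare |C| = 8 to 18: satisfied.
The claimed |C| lies below the Hamming bound.


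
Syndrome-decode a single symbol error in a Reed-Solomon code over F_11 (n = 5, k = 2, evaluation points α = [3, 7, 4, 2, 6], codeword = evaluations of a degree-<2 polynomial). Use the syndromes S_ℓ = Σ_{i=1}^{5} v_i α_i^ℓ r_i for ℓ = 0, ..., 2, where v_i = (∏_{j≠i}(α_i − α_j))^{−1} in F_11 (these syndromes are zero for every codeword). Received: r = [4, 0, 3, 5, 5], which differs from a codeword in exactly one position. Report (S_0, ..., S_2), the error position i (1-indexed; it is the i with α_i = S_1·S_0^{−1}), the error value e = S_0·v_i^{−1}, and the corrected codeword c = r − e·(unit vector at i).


S = (9, 10, 5), error at position 5, error magnitude e = 4, c = [4, 0, 3, 5, 1].

Step 1: column multipliers v_i = (∏_{j≠i}(α_i − α_j))^{−1} mod 11.
  i = 1 (α = 3): (3−7)(3−4)(3−2)(3−6) = (−4)·(−1)·1·(−3) = −12 ≡ 10, so v_1 = 10^{−1} = 10 (mod 11).
  i = 2 (α = 7): (7−3)(7−4)(7−2)(7−6) = 4·3·5·1 = 60 ≡ 5, so v_2 = 5^{−1} = 9 (mod 11).
  i = 3 (α = 4): (4−3)(4−7)(4−2)(4−6) = 1·(−3)·2·(−2) = 12 ≡ 1, so v_3 = 1^{−1} = 1 (mod 11).
  i = 4 (α = 2): (2−3)(2−7)(2−4)(2−6) = (−1)·(−5)·(−2)·(−4) = 40 ≡ 7, so v_4 = 7^{−1} = 8 (mod 11).
  i = 5 (α = 6): (6−3)(6−7)(6−4)(6−2) = 3·(−1)·2·4 = −24 ≡ 9, so v_5 = 9^{−1} = 5 (mod 11).
  v = [10, 9, 1, 8, 5].
Step 2: syndromes of r = [4, 0, 3, 5, 5] (all sums mod 11).
  S_0 = Σ v_i r_i = 10·4 + 9·0 + 1·3 + 8·5 + 5·5 = 108 ≡ 9.
  S_1 = Σ v_i α_i r_i = 10·3·4 + 9·7·0 + 1·4·3 + 8·2·5 + 5·6·5 = 362 ≡ 10.
  α_i^2 mod 11 = [9, 5, 5, 4, 3].
  S_2 = Σ v_i α_i^2 r_i = 10·9·4 + 9·5·0 + 1·5·3 + 8·4·5 + 5·3·5 = 610 ≡ 5.
  S = (9, 10, 5) ≠ 0, so r is not a codeword (an error is present).
Step 3: locate the error. For a single error e at position i, S_ℓ = v_i·e·α_i^ℓ, so α_err = S_1/S_0.
  S_0^{−1} = 9^{−1} = 5 (mod 11), so α_err = 10·5 = 50 ≡ 6 = α_5. Error position i = 5.
  Consistency check: S_2/S_1 = 5·10 = 50 ≡ 6 = α_err ✓ (single-error assumption holds).
Step 4: error magnitude e = S_0/v_5 = S_0·∏_{j≠5}(α_5 − α_j) = 9·9 = 81 ≡ 4 (mod 11).
Step 5: correct position 5: c_5 = r_5 − e = 5 − 4 ≡ 1 (mod 11). Hence c = [4, 0, 3, 5, 1].
  Check: interpolating c through the α_i gives m(x) = 7 + 10·x (degree < 2) with m(α_i) = c_i for every i, so c is indeed a codeword.
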